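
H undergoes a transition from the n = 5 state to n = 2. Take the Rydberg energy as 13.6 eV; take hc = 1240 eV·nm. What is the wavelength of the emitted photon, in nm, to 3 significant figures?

434 nm

ΔE = 13.60 × (1/2² − 1/5²) = 13.60 × 0.2100 = 2.856 eV.
λ = hc/ΔE = 1240 / 2.856 = 434 nm.
This line belongs to the Balmer series.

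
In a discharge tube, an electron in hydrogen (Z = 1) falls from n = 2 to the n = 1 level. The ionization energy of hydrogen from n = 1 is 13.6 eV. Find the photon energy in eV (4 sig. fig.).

E_2 = −13.60/4 = −3.400 eV and E_1 = −13.60/1 = −13.60 eV.
The photon energy is |E_2 − E_1| = 10.20 eV.

10.20 eV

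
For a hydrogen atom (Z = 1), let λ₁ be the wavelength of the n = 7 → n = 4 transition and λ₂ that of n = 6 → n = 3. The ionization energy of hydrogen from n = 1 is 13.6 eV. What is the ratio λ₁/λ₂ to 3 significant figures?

λ ∝ 1/ΔE ∝ 1/(1/n_f² − 1/n_i²), and the Z² and hc factors cancel in the ratio.
λ₁/λ₂ = (1/3² − 1/6²)/(1/4² − 1/7²) = 0.08333/0.04209 = 1.98.

1.98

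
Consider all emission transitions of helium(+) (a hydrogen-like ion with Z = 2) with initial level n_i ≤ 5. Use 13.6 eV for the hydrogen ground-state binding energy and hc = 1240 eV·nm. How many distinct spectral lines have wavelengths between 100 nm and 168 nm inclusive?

Enumerate all n_i → n_f pairs with 1 ≤ n_f < n_i ≤ 5 and compute λ = 1240 / [13.6·4·(1/n_f² − 1/n_i²)].
Lines falling in [100, 168] nm: 5→2 (108.5 nm), 4→2 (121.6 nm), 3→2 (164.1 nm).

3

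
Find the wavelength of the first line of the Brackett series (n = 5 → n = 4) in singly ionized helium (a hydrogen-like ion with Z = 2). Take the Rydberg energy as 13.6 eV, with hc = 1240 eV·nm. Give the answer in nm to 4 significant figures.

The Brackett series terminates on n_f = 4; the first line has n_i = 4+1 = 5.
ΔE = 54.40 × (1/4² − 1/5²) = 1.224 eV.
λ = 1240 / 1.224 = 1013 nm.

1013 nm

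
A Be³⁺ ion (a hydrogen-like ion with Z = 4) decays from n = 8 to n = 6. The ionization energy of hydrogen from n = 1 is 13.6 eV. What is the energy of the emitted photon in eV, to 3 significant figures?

The Bohr energies scale as Z², so for Z = 4: E_n = −217.6/n² eV.
E_8 = −217.6/64 = −3.400 eV and E_6 = −217.6/36 = −6.044 eV.
The photon energy is |E_8 − E_6| = 2.64 eV.

2.64 eV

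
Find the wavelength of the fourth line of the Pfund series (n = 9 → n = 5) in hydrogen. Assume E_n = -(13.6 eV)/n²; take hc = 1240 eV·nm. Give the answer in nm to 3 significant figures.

3300 nm

The Pfund series terminates on n_f = 5; the fourth line has n_i = 5+4 = 9.
ΔE = 13.60 × (1/5² − 1/9²) = 0.3761 eV.
λ = 1240 / 0.3761 = 3300 nm.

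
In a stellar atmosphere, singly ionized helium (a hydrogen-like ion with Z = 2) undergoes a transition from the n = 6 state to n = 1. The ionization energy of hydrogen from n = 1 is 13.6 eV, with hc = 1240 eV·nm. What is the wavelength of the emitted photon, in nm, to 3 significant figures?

23.4 nm

For Z = 2 the level energies scale as Z², so the effective Rydberg energy is 13.6 × 4 = 54.40 eV.
ΔE = 54.40 × (1/1² − 1/6²) = 54.40 × 0.9722 = 52.89 eV.
λ = hc/ΔE = 1240 / 52.89 = 23.4 nm.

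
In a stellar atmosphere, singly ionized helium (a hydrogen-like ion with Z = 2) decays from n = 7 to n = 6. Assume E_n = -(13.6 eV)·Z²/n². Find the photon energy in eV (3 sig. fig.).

0.401 eV

The Bohr energies scale as Z², so for Z = 2: E_n = −54.40/n² eV.
E_7 = −54.40/49 = −1.110 eV and E_6 = −54.40/36 = −1.511 eV.
The photon energy is |E_7 − E_6| = 0.401 eV.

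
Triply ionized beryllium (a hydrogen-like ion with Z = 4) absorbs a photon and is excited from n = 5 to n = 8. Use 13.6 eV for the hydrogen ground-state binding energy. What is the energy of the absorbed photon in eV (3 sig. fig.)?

5.30 eV

The Bohr energies scale as Z², so for Z = 4: E_n = −217.6/n² eV.
E_8 = −217.6/64 = −3.400 eV and E_5 = −217.6/25 = −8.704 eV.
The photon energy is |E_8 − E_5| = 5.30 eV.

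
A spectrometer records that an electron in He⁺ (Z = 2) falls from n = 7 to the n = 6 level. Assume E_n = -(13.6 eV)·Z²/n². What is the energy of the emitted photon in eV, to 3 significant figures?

0.401 eV

The Bohr energies scale as Z², so for Z = 2: E_n = −54.40/n² eV.
E_7 = −54.40/49 = −1.110 eV and E_6 = −54.40/36 = −1.511 eV.
The photon energy is |E_7 − E_6| = 0.401 eV.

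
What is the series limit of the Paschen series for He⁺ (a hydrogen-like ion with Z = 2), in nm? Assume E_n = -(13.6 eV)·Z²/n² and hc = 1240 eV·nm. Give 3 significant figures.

205 nm

The Paschen series has lower level n_f = 3; the series limit corresponds to n_i → ∞.
ΔE_max = 13.6 × 4 / 3² = 6.044 eV.
λ_min = 1240 / 6.044 = 205 nm.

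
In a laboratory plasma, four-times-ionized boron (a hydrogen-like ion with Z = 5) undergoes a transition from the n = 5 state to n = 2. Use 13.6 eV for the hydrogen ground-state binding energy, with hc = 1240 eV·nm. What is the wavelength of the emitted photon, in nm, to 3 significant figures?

17.4 nm

For Z = 5 the level energies scale as Z², so the effective Rydberg energy is 13.6 × 25 = 340.0 eV.
ΔE = 340.0 × (1/2² − 1/5²) = 340.0 × 0.2100 = 71.40 eV.
λ = hc/ΔE = 1240 / 71.40 = 17.4 nm.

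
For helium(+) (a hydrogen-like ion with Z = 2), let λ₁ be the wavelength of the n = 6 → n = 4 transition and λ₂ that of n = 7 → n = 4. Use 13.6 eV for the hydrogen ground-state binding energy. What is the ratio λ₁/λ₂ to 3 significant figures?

λ ∝ 1/ΔE ∝ 1/(1/n_f² − 1/n_i²), and the Z² and hc factors cancel in the ratio.
λ₁/λ₂ = (1/4² − 1/7²)/(1/4² − 1/6²) = 0.04209/0.03472 = 1.21.

1.21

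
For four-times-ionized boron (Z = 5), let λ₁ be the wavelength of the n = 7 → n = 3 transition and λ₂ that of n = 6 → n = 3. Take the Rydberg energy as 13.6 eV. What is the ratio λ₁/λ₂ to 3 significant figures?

0.919

λ ∝ 1/ΔE ∝ 1/(1/n_f² − 1/n_i²), and the Z² and hc factors cancel in the ratio.
λ₁/λ₂ = (1/3² − 1/6²)/(1/3² − 1/7²) = 0.08333/0.09070 = 0.919.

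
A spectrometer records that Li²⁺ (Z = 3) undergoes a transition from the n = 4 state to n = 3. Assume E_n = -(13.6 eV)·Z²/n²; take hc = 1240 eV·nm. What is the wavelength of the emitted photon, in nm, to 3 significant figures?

208 nm

For Z = 3 the level energies scale as Z², so the effective Rydberg energy is 13.6 × 9 = 122.4 eV.
ΔE = 122.4 × (1/3² − 1/4²) = 122.4 × 0.04861 = 5.950 eV.
λ = hc/ΔE = 1240 / 5.950 = 208 nm.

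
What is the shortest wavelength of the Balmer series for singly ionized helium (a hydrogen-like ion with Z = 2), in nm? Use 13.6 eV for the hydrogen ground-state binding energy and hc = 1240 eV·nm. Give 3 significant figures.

The Balmer series has lower level n_f = 2; the series limit corresponds to n_i → ∞.
ΔE_max = 13.6 × 4 / 2² = 13.60 eV.
λ_min = 1240 / 13.60 = 91.2 nm.

91.2 nm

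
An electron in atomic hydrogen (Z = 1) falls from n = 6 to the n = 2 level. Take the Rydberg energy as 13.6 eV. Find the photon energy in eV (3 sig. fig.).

3.02 eV

E_6 = −13.60/36 = −0.3778 eV and E_2 = −13.60/4 = −3.400 eV.
The photon energy is |E_6 − E_2| = 3.02 eV.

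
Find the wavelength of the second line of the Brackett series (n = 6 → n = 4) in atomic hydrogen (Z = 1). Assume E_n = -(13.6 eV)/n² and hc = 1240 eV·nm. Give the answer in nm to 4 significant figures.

The Brackett series terminates on n_f = 4; the second line has n_i = 4+2 = 6.
ΔE = 13.60 × (1/4² − 1/6²) = 0.4722 eV.
λ = 1240 / 0.4722 = 2626 nm.

2626 nm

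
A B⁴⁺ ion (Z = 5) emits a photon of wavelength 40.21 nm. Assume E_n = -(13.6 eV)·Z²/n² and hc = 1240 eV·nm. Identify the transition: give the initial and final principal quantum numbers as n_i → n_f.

n_i = 7, n_f = 3

The photon energy is ΔE = hc/λ = 1240 / 40.21 = 30.84 eV.
With Z = 5, ΔE = 340.0 × (1/n_f² − 1/n_i²), so 1/n_f² − 1/n_i² = 0.09070.
Trying n_f = 3 gives 1/n_i² = 0.02041, i.e. n_i ≈ 7; this pair matches.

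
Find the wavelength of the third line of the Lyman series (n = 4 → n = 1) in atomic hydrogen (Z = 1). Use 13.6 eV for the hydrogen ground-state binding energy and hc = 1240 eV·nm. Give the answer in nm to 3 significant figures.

The Lyman series terminates on n_f = 1; the third line has n_i = 1+3 = 4.
ΔE = 13.60 × (1/1² − 1/4²) = 12.75 eV.
λ = 1240 / 12.75 = 97.3 nm.

97.3 nm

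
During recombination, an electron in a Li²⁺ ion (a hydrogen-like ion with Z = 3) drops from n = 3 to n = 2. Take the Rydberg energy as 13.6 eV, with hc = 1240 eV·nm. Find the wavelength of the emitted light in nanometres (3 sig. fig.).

72.9 nm

For Z = 3 the level energies scale as Z², so the effective Rydberg energy is 13.6 × 9 = 122.4 eV.
ΔE = 122.4 × (1/2² − 1/3²) = 122.4 × 0.1389 = 17.00 eV.
λ = hc/ΔE = 1240 / 17.00 = 72.9 nm.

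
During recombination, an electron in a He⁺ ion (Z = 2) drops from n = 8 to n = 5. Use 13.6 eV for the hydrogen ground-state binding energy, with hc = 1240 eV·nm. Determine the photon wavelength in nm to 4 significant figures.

935.1 nm

For Z = 2 the level energies scale as Z², so the effective Rydberg energy is 13.6 × 4 = 54.40 eV.
ΔE = 54.40 × (1/5² − 1/8²) = 54.40 × 0.02438 = 1.326 eV.
λ = hc/ΔE = 1240 / 1.326 = 935.1 nm.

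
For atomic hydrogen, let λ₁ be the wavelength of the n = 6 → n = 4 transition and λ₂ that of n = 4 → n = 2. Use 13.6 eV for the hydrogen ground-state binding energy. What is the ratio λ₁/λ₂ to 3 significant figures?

λ ∝ 1/ΔE ∝ 1/(1/n_f² − 1/n_i²), and the Z² and hc factors cancel in the ratio.
λ₁/λ₂ = (1/2² − 1/4²)/(1/4² − 1/6²) = 0.1875/0.03472 = 5.40.

5.40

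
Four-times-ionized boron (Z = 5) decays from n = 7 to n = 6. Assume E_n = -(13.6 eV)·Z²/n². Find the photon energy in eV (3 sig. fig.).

The Bohr energies scale as Z², so for Z = 5: E_n = −340.0/n² eV.
E_7 = −340.0/49 = −6.939 eV and E_6 = −340.0/36 = −9.444 eV.
The photon energy is |E_7 − E_6| = 2.51 eV.

2.51 eV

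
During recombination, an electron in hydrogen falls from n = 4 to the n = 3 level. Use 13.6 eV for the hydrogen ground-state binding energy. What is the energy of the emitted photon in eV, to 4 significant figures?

0.6611 eV

E_4 = −13.60/16 = −0.8500 eV and E_3 = −13.60/9 = −1.511 eV.
The photon energy is |E_4 − E_3| = 0.6611 eV.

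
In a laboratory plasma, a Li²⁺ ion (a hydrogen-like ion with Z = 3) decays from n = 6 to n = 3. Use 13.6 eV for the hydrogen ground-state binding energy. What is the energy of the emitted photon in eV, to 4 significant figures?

10.20 eV

The Bohr energies scale as Z², so for Z = 3: E_n = −122.4/n² eV.
E_6 = −122.4/36 = −3.400 eV and E_3 = −122.4/9 = −13.60 eV.
The photon energy is |E_6 − E_3| = 10.20 eV.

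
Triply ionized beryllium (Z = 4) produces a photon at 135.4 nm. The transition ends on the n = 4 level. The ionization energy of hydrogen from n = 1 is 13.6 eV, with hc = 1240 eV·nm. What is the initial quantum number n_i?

The photon energy is ΔE = hc/λ = 1240 / 135.4 = 9.158 eV.
With Z = 4, ΔE = 217.6 × (1/n_f² − 1/n_i²), so 1/n_f² − 1/n_i² = 0.04209.
With n_f = 4: 1/n_i² = 1/16 − 0.04209 = 0.02041, so n_i ≈ 7.00.

n_i = 7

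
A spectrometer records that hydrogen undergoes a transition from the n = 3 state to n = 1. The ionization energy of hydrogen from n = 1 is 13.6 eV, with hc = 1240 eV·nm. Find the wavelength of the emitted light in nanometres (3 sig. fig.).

ΔE = 13.60 × (1/1² − 1/3²) = 13.60 × 0.8889 = 12.09 eV.
λ = hc/ΔE = 1240 / 12.09 = 103 nm.

103 nm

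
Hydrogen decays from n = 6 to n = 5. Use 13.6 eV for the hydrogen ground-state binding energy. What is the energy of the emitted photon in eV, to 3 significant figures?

E_6 = −13.60/36 = −0.3778 eV and E_5 = −13.60/25 = −0.5440 eV.
The photon energy is |E_6 − E_5| = 0.166 eV.

0.166 eV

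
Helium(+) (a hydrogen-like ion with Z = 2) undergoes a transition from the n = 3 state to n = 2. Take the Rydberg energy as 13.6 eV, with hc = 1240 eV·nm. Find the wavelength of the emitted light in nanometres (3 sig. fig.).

164 nm

For Z = 2 the level energies scale as Z², so the effective Rydberg energy is 13.6 × 4 = 54.40 eV.
ΔE = 54.40 × (1/2² − 1/3²) = 54.40 × 0.1389 = 7.556 eV.
λ = hc/ΔE = 1240 / 7.556 = 164 nm.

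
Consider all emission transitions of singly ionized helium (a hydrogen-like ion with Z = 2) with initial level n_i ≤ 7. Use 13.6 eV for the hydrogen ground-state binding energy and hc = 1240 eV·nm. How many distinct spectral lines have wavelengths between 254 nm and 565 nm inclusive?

Enumerate all n_i → n_f pairs with 1 ≤ n_f < n_i ≤ 7 and compute λ = 1240 / [13.6·4·(1/n_f² − 1/n_i²)].
Lines falling in [254, 565] nm: 6→3 (273.5 nm), 5→3 (320.5 nm), 4→3 (468.9 nm), 7→4 (541.5 nm).

4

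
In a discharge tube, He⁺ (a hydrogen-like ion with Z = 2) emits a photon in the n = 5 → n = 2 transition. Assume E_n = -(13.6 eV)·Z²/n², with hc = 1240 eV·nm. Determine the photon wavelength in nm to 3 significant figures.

For Z = 2 the level energies scale as Z², so the effective Rydberg energy is 13.6 × 4 = 54.40 eV.
ΔE = 54.40 × (1/2² − 1/5²) = 54.40 × 0.2100 = 11.42 eV.
λ = hc/ΔE = 1240 / 11.42 = 109 nm.

109 nm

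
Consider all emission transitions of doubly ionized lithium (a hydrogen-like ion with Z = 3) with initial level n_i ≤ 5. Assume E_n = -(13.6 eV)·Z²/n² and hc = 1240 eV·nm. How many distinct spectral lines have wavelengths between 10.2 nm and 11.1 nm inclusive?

Enumerate all n_i → n_f pairs with 1 ≤ n_f < n_i ≤ 5 and compute λ = 1240 / [13.6·9·(1/n_f² − 1/n_i²)].
Lines falling in [10.2, 11.1] nm: 5→1 (10.55 nm), 4→1 (10.81 nm).

2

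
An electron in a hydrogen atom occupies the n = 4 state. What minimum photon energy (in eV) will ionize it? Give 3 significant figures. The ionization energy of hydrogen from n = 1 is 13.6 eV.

0.850 eV

E_4 = −13.60/16 = −0.850 eV, so ionization (to E = 0) requires 0.850 eV.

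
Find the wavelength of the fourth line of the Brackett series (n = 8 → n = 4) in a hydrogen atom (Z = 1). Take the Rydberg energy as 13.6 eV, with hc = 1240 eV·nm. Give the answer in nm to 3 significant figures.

The Brackett series terminates on n_f = 4; the fourth line has n_i = 4+4 = 8.
ΔE = 13.60 × (1/4² − 1/8²) = 0.6375 eV.
λ = 1240 / 0.6375 = 1950 nm.

1950 nm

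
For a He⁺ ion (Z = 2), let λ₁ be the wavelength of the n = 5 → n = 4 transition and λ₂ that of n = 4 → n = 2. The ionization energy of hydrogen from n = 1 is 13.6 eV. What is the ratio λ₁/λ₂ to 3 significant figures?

8.33

λ ∝ 1/ΔE ∝ 1/(1/n_f² − 1/n_i²), and the Z² and hc factors cancel in the ratio.
λ₁/λ₂ = (1/2² − 1/4²)/(1/4² − 1/5²) = 0.1875/0.02250 = 8.33.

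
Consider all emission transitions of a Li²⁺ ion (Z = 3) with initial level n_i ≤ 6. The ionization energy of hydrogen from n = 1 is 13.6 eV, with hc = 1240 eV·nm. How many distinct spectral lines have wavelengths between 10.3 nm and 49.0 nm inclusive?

Enumerate all n_i → n_f pairs with 1 ≤ n_f < n_i ≤ 6 and compute λ = 1240 / [13.6·9·(1/n_f² − 1/n_i²)].
Lines falling in [10.3, 49.0] nm: 6→1 (10.42 nm), 5→1 (10.55 nm), 4→1 (10.81 nm), 3→1 (11.40 nm), 2→1 (13.51 nm), 6→2 (45.59 nm), 5→2 (48.24 nm).

7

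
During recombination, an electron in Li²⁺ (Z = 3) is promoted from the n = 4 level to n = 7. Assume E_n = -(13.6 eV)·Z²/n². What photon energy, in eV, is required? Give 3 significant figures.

5.15 eV

The Bohr energies scale as Z², so for Z = 3: E_n = −122.4/n² eV.
E_7 = −122.4/49 = −2.498 eV and E_4 = −122.4/16 = −7.650 eV.
The photon energy is |E_7 − E_4| = 5.15 eV.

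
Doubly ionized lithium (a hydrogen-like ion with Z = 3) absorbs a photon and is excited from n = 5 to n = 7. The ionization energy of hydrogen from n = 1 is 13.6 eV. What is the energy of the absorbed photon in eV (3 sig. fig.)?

The Bohr energies scale as Z², so for Z = 3: E_n = −122.4/n² eV.
E_7 = −122.4/49 = −2.498 eV and E_5 = −122.4/25 = −4.896 eV.
The photon energy is |E_7 − E_5| = 2.40 eV.

2.40 eV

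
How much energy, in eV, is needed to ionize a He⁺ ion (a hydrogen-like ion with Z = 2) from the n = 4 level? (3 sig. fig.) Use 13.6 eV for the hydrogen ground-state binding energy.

E_n = −13.6 Z²/n² = −54.40/n² eV for Z = 2.
E_4 = −54.40/16 = −3.40 eV, so ionization (to E = 0) requires 3.40 eV.

3.40 eV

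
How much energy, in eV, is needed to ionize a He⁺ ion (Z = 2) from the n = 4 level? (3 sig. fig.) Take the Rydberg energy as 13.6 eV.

3.40 eV

E_n = −13.6 Z²/n² = −54.40/n² eV for Z = 2.
E_4 = −54.40/16 = −3.40 eV, so ionization (to E = 0) requires 3.40 eV.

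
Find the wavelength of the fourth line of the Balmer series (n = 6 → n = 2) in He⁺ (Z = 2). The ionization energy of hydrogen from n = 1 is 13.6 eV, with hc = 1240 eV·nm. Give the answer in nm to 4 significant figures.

102.6 nm

The Balmer series terminates on n_f = 2; the fourth line has n_i = 2+4 = 6.
ΔE = 54.40 × (1/2² − 1/6²) = 12.09 eV.
λ = 1240 / 12.09 = 102.6 nm.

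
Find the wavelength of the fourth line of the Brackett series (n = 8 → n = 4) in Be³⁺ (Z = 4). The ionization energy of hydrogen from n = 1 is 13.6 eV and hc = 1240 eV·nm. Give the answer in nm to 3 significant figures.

122 nm

The Brackett series terminates on n_f = 4; the fourth line has n_i = 4+4 = 8.
ΔE = 217.6 × (1/4² − 1/8²) = 10.20 eV.
λ = 1240 / 10.20 = 122 nm.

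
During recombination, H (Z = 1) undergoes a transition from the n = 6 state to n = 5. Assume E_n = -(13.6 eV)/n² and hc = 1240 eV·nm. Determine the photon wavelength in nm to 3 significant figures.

ΔE = 13.60 × (1/5² − 1/6²) = 13.60 × 0.01222 = 0.1662 eV.
λ = hc/ΔE = 1240 / 0.1662 = 7460 nm.
This line belongs to the Pfund series.

7460 nm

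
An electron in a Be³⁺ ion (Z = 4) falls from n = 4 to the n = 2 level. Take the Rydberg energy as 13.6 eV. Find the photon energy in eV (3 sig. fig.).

The Bohr energies scale as Z², so for Z = 4: E_n = −217.6/n² eV.
E_4 = −217.6/16 = −13.60 eV and E_2 = −217.6/4 = −54.40 eV.
The photon energy is |E_4 − E_2| = 40.8 eV.

40.8 eV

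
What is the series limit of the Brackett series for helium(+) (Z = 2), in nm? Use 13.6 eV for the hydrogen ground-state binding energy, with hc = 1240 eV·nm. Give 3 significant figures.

365 nm

The Brackett series has lower level n_f = 4; the series limit corresponds to n_i → ∞.
ΔE_max = 13.6 × 4 / 4² = 3.400 eV.
λ_min = 1240 / 3.400 = 365 nm.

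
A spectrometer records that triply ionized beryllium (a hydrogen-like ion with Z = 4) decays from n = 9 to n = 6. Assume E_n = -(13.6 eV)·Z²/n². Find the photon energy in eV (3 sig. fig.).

The Bohr energies scale as Z², so for Z = 4: E_n = −217.6/n² eV.
E_9 = −217.6/81 = −2.686 eV and E_6 = −217.6/36 = −6.044 eV.
The photon energy is |E_9 − E_6| = 3.36 eV.

3.36 eV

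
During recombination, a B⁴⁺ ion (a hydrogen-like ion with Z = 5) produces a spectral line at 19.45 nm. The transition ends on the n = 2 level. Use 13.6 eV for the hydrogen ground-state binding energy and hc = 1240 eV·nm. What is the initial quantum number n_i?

The photon energy is ΔE = hc/λ = 1240 / 19.45 = 63.75 eV.
With Z = 5, ΔE = 340.0 × (1/n_f² − 1/n_i²), so 1/n_f² − 1/n_i² = 0.1875.
With n_f = 2: 1/n_i² = 1/4 − 0.1875 = 0.06249, so n_i ≈ 4.00.

n_i = 4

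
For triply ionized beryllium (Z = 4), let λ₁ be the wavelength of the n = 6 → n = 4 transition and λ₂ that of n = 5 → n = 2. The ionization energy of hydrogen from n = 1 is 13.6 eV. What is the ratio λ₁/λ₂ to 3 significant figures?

6.05

λ ∝ 1/ΔE ∝ 1/(1/n_f² − 1/n_i²), and the Z² and hc factors cancel in the ratio.
λ₁/λ₂ = (1/2² − 1/5²)/(1/4² − 1/6²) = 0.2100/0.03472 = 6.05.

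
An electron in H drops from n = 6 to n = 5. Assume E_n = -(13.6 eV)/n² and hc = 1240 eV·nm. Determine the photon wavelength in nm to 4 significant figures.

7460 nm

ΔE = 13.60 × (1/5² − 1/6²) = 13.60 × 0.01222 = 0.1662 eV.
λ = hc/ΔE = 1240 / 0.1662 = 7460 nm.
This line belongs to the Pfund series.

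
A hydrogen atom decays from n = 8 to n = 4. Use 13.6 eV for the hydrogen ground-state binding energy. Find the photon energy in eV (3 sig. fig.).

E_8 = −13.60/64 = −0.2125 eV and E_4 = −13.60/16 = −0.8500 eV.
The photon energy is |E_8 − E_4| = 0.638 eV.

0.638 eV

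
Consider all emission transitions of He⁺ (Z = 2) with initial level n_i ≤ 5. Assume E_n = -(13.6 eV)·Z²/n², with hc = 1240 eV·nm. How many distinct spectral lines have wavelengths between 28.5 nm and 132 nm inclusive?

3

Enumerate all n_i → n_f pairs with 1 ≤ n_f < n_i ≤ 5 and compute λ = 1240 / [13.6·4·(1/n_f² − 1/n_i²)].
Lines falling in [28.5, 132] nm: 2→1 (30.39 nm), 5→2 (108.5 nm), 4→2 (121.6 nm).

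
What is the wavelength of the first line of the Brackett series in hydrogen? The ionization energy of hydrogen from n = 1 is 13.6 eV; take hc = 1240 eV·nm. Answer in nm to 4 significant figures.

4052 nm

The Brackett series terminates on n_f = 4; the first line has n_i = 4+1 = 5.
ΔE = 13.60 × (1/4² − 1/5²) = 0.3060 eV.
λ = 1240 / 0.3060 = 4052 nm.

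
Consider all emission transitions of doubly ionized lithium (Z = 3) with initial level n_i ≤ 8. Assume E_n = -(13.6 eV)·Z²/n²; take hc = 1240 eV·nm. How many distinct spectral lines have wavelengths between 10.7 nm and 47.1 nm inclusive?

Enumerate all n_i → n_f pairs with 1 ≤ n_f < n_i ≤ 8 and compute λ = 1240 / [13.6·9·(1/n_f² − 1/n_i²)].
Lines falling in [10.7, 47.1] nm: 4→1 (10.81 nm), 3→1 (11.40 nm), 2→1 (13.51 nm), 8→2 (43.22 nm), 7→2 (44.12 nm), 6→2 (45.59 nm).

6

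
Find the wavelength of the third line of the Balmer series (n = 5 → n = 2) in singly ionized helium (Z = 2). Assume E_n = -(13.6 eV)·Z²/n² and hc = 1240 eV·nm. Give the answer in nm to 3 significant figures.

109 nm

The Balmer series terminates on n_f = 2; the third line has n_i = 2+3 = 5.
ΔE = 54.40 × (1/2² − 1/5²) = 11.42 eV.
λ = 1240 / 11.42 = 109 nm.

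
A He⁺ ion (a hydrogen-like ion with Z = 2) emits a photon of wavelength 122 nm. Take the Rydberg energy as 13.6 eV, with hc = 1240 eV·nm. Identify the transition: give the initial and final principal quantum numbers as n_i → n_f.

n_i = 4, n_f = 2

The photon energy is ΔE = hc/λ = 1240 / 122 = 10.16 eV.
With Z = 2, ΔE = 54.40 × (1/n_f² − 1/n_i²), so 1/n_f² − 1/n_i² = 0.1868.
Trying n_f = 2 gives 1/n_i² = 0.06316, i.e. n_i ≈ 4; this pair matches.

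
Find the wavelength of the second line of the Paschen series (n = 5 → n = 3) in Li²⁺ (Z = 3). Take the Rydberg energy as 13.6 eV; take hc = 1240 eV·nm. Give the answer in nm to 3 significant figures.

The Paschen series terminates on n_f = 3; the second line has n_i = 3+2 = 5.
ΔE = 122.4 × (1/3² − 1/5²) = 8.704 eV.
λ = 1240 / 8.704 = 142 nm.

142 nm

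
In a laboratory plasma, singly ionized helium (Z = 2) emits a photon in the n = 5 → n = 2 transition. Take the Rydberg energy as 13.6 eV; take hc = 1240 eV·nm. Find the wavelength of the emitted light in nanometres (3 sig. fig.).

109 nm

For Z = 2 the level energies scale as Z², so the effective Rydberg energy is 13.6 × 4 = 54.40 eV.
ΔE = 54.40 × (1/2² − 1/5²) = 54.40 × 0.2100 = 11.42 eV.
λ = hc/ΔE = 1240 / 11.42 = 109 nm.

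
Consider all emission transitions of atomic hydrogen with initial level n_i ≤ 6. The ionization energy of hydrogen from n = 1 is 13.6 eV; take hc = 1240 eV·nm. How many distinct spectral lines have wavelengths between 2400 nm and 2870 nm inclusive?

Enumerate all n_i → n_f pairs with 1 ≤ n_f < n_i ≤ 6 and compute λ = 1240 / [13.6·1·(1/n_f² − 1/n_i²)].
Lines falling in [2400, 2870] nm: 6→4 (2626 nm).

1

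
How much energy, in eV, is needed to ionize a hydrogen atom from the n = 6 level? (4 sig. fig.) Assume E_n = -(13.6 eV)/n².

E_6 = −13.60/36 = −0.3778 eV, so ionization (to E = 0) requires 0.3778 eV.

0.3778 eV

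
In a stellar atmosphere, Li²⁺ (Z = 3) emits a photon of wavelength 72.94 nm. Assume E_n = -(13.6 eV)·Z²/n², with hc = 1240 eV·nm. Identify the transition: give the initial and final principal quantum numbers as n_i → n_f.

The photon energy is ΔE = hc/λ = 1240 / 72.94 = 17.00 eV.
With Z = 3, ΔE = 122.4 × (1/n_f² − 1/n_i²), so 1/n_f² − 1/n_i² = 0.1389.
Trying n_f = 2 gives 1/n_i² = 0.1111, i.e. n_i ≈ 3; this pair matches.

n_i = 3, n_f = 2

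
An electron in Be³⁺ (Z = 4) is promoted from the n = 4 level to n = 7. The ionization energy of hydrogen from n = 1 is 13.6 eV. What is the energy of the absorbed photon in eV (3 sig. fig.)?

9.16 eV

The Bohr energies scale as Z², so for Z = 4: E_n = −217.6/n² eV.
E_7 = −217.6/49 = −4.441 eV and E_4 = −217.6/16 = −13.60 eV.
The photon energy is |E_7 − E_4| = 9.16 eV.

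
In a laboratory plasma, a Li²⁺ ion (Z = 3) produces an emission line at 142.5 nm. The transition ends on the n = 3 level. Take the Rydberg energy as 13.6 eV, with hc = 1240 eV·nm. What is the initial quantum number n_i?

n_i = 5

The photon energy is ΔE = hc/λ = 1240 / 142.5 = 8.702 eV.
With Z = 3, ΔE = 122.4 × (1/n_f² − 1/n_i²), so 1/n_f² − 1/n_i² = 0.07109.
With n_f = 3: 1/n_i² = 1/9 − 0.07109 = 0.04002, so n_i ≈ 5.00.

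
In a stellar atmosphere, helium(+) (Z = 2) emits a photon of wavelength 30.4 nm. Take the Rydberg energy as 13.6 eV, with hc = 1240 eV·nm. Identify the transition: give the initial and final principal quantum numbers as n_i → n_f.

n_i = 2, n_f = 1

The photon energy is ΔE = hc/λ = 1240 / 30.4 = 40.79 eV.
With Z = 2, ΔE = 54.40 × (1/n_f² − 1/n_i²), so 1/n_f² − 1/n_i² = 0.7498.
Trying n_f = 1 gives 1/n_i² = 0.2502, i.e. n_i ≈ 2; this pair matches.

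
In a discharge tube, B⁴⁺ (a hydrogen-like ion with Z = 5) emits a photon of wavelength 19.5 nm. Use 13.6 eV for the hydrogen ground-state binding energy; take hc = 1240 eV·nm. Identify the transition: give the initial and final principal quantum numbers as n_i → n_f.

The photon energy is ΔE = hc/λ = 1240 / 19.5 = 63.59 eV.
With Z = 5, ΔE = 340.0 × (1/n_f² − 1/n_i²), so 1/n_f² − 1/n_i² = 0.1870.
Trying n_f = 2 gives 1/n_i² = 0.06297, i.e. n_i ≈ 4; this pair matches.

n_i = 4, n_f = 2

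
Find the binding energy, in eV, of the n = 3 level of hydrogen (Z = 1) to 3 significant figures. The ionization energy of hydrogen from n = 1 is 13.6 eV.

1.51 eV

E_3 = −13.60/9 = −1.51 eV, so ionization (to E = 0) requires 1.51 eV.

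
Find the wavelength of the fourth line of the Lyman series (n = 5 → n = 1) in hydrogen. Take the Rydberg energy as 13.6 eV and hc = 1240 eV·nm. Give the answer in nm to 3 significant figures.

The Lyman series terminates on n_f = 1; the fourth line has n_i = 1+4 = 5.
ΔE = 13.60 × (1/1² − 1/5²) = 13.06 eV.
λ = 1240 / 13.06 = 95.0 nm.

95.0 nm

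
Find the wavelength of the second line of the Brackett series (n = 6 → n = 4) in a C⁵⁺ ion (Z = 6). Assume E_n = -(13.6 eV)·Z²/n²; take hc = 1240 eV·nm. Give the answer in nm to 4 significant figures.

The Brackett series terminates on n_f = 4; the second line has n_i = 4+2 = 6.
ΔE = 489.6 × (1/4² − 1/6²) = 17.00 eV.
λ = 1240 / 17.00 = 72.94 nm.

72.94 nm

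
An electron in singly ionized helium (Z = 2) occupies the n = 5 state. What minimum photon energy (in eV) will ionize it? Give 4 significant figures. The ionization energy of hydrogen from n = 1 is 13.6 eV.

2.176 eV

E_n = −13.6 Z²/n² = −54.40/n² eV for Z = 2.
E_5 = −54.40/25 = −2.176 eV, so ionization (to E = 0) requires 2.176 eV.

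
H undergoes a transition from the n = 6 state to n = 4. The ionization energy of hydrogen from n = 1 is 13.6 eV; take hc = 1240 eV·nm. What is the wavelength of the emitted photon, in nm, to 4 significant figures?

2626 nm

ΔE = 13.60 × (1/4² − 1/6²) = 13.60 × 0.03472 = 0.4722 eV.
λ = hc/ΔE = 1240 / 0.4722 = 2626 nm.
This line belongs to the Brackett series.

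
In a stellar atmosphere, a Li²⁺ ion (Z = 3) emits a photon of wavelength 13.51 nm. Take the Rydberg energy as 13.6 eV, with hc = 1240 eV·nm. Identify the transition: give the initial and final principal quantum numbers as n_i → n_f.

n_i = 2, n_f = 1

The photon energy is ΔE = hc/λ = 1240 / 13.51 = 91.78 eV.
With Z = 3, ΔE = 122.4 × (1/n_f² − 1/n_i²), so 1/n_f² − 1/n_i² = 0.7499.
Trying n_f = 1 gives 1/n_i² = 0.2501, i.e. n_i ≈ 2; this pair matches.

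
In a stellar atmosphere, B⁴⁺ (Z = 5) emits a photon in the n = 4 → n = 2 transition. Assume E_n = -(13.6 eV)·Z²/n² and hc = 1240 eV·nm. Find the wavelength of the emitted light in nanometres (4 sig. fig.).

19.45 nm

For Z = 5 the level energies scale as Z², so the effective Rydberg energy is 13.6 × 25 = 340.0 eV.
ΔE = 340.0 × (1/2² − 1/4²) = 340.0 × 0.1875 = 63.75 eV.
λ = hc/ΔE = 1240 / 63.75 = 19.45 nm.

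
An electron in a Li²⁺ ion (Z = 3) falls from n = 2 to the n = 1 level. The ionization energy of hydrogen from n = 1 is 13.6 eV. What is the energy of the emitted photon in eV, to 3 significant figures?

91.8 eV

The Bohr energies scale as Z², so for Z = 3: E_n = −122.4/n² eV.
E_2 = −122.4/4 = −30.60 eV and E_1 = −122.4/1 = −122.4 eV.
The photon energy is |E_2 − E_1| = 91.8 eV.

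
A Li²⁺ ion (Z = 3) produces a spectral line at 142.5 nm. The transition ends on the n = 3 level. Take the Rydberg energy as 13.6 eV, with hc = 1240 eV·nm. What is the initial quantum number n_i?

n_i = 5

The photon energy is ΔE = hc/λ = 1240 / 142.5 = 8.702 eV.
With Z = 3, ΔE = 122.4 × (1/n_f² − 1/n_i²), so 1/n_f² − 1/n_i² = 0.07109.
With n_f = 3: 1/n_i² = 1/9 − 0.07109 = 0.04002, so n_i ≈ 5.00.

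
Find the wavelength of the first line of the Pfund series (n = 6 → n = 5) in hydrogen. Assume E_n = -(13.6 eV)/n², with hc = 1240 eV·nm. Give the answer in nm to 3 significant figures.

The Pfund series terminates on n_f = 5; the first line has n_i = 5+1 = 6.
ΔE = 13.60 × (1/5² − 1/6²) = 0.1662 eV.
λ = 1240 / 0.1662 = 7460 nm.

7460 nm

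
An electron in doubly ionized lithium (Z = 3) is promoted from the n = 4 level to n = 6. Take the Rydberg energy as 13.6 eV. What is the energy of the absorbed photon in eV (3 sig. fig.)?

The Bohr energies scale as Z², so for Z = 3: E_n = −122.4/n² eV.
E_6 = −122.4/36 = −3.400 eV and E_4 = −122.4/16 = −7.650 eV.
The photon energy is |E_6 − E_4| = 4.25 eV.

4.25 eV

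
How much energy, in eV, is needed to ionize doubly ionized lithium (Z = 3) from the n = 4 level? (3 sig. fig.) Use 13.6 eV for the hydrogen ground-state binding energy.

E_n = −13.6 Z²/n² = −122.4/n² eV for Z = 3.
E_4 = −122.4/16 = −7.65 eV, so ionization (to E = 0) requires 7.65 eV.

7.65 eV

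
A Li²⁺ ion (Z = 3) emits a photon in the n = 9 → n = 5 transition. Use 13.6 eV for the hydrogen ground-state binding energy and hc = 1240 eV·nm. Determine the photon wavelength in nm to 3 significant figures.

366 nm

For Z = 3 the level energies scale as Z², so the effective Rydberg energy is 13.6 × 9 = 122.4 eV.
ΔE = 122.4 × (1/5² − 1/9²) = 122.4 × 0.02765 = 3.385 eV.
λ = hc/ΔE = 1240 / 3.385 = 366 nm.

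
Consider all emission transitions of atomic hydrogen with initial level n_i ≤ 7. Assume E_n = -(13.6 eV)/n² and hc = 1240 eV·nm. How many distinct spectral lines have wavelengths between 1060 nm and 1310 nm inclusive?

Enumerate all n_i → n_f pairs with 1 ≤ n_f < n_i ≤ 7 and compute λ = 1240 / [13.6·1·(1/n_f² − 1/n_i²)].
Lines falling in [1060, 1310] nm: 6→3 (1094 nm), 5→3 (1282 nm).

2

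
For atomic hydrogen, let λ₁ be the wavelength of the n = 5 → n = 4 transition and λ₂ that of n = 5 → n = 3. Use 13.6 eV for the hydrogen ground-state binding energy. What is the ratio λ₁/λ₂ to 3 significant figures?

3.16

λ ∝ 1/ΔE ∝ 1/(1/n_f² − 1/n_i²), and the Z² and hc factors cancel in the ratio.
λ₁/λ₂ = (1/3² − 1/5²)/(1/4² − 1/5²) = 0.07111/0.02250 = 3.16.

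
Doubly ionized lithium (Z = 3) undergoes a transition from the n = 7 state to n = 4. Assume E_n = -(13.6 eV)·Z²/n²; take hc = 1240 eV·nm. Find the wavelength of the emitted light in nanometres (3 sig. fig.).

241 nm

For Z = 3 the level energies scale as Z², so the effective Rydberg energy is 13.6 × 9 = 122.4 eV.
ΔE = 122.4 × (1/4² − 1/7²) = 122.4 × 0.04209 = 5.152 eV.
λ = hc/ΔE = 1240 / 5.152 = 241 nm.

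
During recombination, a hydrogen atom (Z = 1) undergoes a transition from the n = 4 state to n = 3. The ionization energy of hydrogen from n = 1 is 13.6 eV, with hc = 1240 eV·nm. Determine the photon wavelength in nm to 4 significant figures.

ΔE = 13.60 × (1/3² − 1/4²) = 13.60 × 0.04861 = 0.6611 eV.
λ = hc/ΔE = 1240 / 0.6611 = 1876 nm.

1876 nm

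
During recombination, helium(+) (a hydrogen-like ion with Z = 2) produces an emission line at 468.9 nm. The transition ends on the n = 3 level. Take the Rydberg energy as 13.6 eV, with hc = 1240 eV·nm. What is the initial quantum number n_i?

n_i = 4

The photon energy is ΔE = hc/λ = 1240 / 468.9 = 2.644 eV.
With Z = 2, ΔE = 54.40 × (1/n_f² − 1/n_i²), so 1/n_f² − 1/n_i² = 0.04861.
With n_f = 3: 1/n_i² = 1/9 − 0.04861 = 0.06250, so n_i ≈ 4.00.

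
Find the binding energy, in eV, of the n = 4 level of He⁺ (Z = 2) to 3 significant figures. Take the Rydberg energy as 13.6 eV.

3.40 eV

E_n = −13.6 Z²/n² = −54.40/n² eV for Z = 2.
E_4 = −54.40/16 = −3.40 eV, so ionization (to E = 0) requires 3.40 eV.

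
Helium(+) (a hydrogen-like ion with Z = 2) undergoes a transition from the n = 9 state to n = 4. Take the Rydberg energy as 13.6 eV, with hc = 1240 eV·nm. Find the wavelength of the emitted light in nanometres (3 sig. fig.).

454 nm

For Z = 2 the level energies scale as Z², so the effective Rydberg energy is 13.6 × 4 = 54.40 eV.
ΔE = 54.40 × (1/4² − 1/9²) = 54.40 × 0.05015 = 2.728 eV.
λ = hc/ΔE = 1240 / 2.728 = 454 nm.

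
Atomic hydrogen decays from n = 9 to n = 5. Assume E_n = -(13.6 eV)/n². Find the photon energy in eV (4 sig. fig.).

E_9 = −13.60/81 = −0.1679 eV and E_5 = −13.60/25 = −0.5440 eV.
The photon energy is |E_9 − E_5| = 0.3761 eV.

0.3761 eV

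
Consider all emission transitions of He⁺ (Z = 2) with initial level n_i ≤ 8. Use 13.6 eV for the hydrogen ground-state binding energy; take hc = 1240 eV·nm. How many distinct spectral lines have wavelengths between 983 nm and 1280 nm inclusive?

Enumerate all n_i → n_f pairs with 1 ≤ n_f < n_i ≤ 8 and compute λ = 1240 / [13.6·4·(1/n_f² − 1/n_i²)].
Lines falling in [983, 1280] nm: 5→4 (1013 nm), 7→5 (1163 nm).

2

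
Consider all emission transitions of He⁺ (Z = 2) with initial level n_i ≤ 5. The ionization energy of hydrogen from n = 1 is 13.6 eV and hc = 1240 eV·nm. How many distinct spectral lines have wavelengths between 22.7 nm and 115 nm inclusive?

Enumerate all n_i → n_f pairs with 1 ≤ n_f < n_i ≤ 5 and compute λ = 1240 / [13.6·4·(1/n_f² − 1/n_i²)].
Lines falling in [22.7, 115] nm: 5→1 (23.74 nm), 4→1 (24.31 nm), 3→1 (25.64 nm), 2→1 (30.39 nm), 5→2 (108.5 nm).

5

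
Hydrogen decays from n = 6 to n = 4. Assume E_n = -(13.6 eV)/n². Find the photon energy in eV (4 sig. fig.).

E_6 = −13.60/36 = −0.3778 eV and E_4 = −13.60/16 = −0.8500 eV.
The photon energy is |E_6 − E_4| = 0.4722 eV.

0.4722 eV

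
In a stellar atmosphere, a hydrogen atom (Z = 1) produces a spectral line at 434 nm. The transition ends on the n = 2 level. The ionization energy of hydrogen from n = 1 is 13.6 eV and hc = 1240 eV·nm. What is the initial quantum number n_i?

The photon energy is ΔE = hc/λ = 1240 / 434 = 2.857 eV.
With Z = 1, ΔE = 13.60 × (1/n_f² − 1/n_i²), so 1/n_f² − 1/n_i² = 0.2101.
With n_f = 2: 1/n_i² = 1/4 − 0.2101 = 0.03992, so n_i ≈ 5.01.

n_i = 5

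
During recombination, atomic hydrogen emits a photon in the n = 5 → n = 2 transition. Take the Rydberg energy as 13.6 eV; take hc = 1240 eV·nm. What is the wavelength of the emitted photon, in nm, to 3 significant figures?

ΔE = 13.60 × (1/2² − 1/5²) = 13.60 × 0.2100 = 2.856 eV.
λ = hc/ΔE = 1240 / 2.856 = 434 nm.

434 nm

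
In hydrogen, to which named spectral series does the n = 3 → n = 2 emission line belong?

The series is set by the lower level: n_f = 2 is the Balmer series.

Balmer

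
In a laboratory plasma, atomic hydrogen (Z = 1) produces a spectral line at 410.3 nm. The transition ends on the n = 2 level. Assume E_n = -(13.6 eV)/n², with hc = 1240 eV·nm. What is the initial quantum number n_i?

The photon energy is ΔE = hc/λ = 1240 / 410.3 = 3.022 eV.
With Z = 1, ΔE = 13.60 × (1/n_f² − 1/n_i²), so 1/n_f² − 1/n_i² = 0.2222.
With n_f = 2: 1/n_i² = 1/4 − 0.2222 = 0.02778, so n_i ≈ 6.00.

n_i = 6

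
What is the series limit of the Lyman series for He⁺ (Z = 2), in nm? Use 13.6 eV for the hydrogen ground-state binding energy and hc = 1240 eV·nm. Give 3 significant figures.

The Lyman series has lower level n_f = 1; the series limit corresponds to n_i → ∞.
ΔE_max = 13.6 × 4 / 1² = 54.40 eV.
λ_min = 1240 / 54.40 = 22.8 nm.

22.8 nm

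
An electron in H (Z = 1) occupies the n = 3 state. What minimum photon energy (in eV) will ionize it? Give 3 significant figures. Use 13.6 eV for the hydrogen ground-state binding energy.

1.51 eV

E_3 = −13.60/9 = −1.51 eV, so ionization (to E = 0) requires 1.51 eV.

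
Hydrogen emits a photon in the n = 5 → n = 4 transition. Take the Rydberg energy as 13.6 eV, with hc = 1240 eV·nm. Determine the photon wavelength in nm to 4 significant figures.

ΔE = 13.60 × (1/4² − 1/5²) = 13.60 × 0.02250 = 0.3060 eV.
λ = hc/ΔE = 1240 / 0.3060 = 4052 nm.

4052 nm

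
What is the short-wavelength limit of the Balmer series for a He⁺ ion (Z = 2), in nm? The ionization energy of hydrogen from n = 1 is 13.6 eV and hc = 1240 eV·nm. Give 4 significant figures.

91.18 nm

The Balmer series has lower level n_f = 2; the series limit corresponds to n_i → ∞.
ΔE_max = 13.6 × 4 / 2² = 13.60 eV.
λ_min = 1240 / 13.60 = 91.18 nm.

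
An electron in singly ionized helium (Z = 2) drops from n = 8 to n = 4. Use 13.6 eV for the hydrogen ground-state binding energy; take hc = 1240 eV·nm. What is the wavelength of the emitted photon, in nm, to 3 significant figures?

For Z = 2 the level energies scale as Z², so the effective Rydberg energy is 13.6 × 4 = 54.40 eV.
ΔE = 54.40 × (1/4² − 1/8²) = 54.40 × 0.04688 = 2.550 eV.
λ = hc/ΔE = 1240 / 2.550 = 486 nm.

486 nm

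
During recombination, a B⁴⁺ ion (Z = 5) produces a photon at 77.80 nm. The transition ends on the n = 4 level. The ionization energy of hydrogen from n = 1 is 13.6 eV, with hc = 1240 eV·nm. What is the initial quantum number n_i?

n_i = 8

The photon energy is ΔE = hc/λ = 1240 / 77.80 = 15.94 eV.
With Z = 5, ΔE = 340.0 × (1/n_f² − 1/n_i²), so 1/n_f² − 1/n_i² = 0.04688.
With n_f = 4: 1/n_i² = 1/16 − 0.04688 = 0.01562, so n_i ≈ 8.00.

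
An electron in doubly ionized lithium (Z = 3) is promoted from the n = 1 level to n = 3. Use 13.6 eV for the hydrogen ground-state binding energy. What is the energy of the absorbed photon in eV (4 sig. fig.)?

108.8 eV

The Bohr energies scale as Z², so for Z = 3: E_n = −122.4/n² eV.
E_3 = −122.4/9 = −13.60 eV and E_1 = −122.4/1 = −122.4 eV.
The photon energy is |E_3 − E_1| = 108.8 eV.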